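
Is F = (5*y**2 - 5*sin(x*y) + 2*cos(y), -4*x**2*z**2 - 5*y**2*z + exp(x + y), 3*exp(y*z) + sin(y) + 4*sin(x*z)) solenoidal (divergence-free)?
No, ∇·F = 4*x*cos(x*z) - 10*y*z + 3*y*exp(y*z) - 5*y*cos(x*y) + exp(x + y)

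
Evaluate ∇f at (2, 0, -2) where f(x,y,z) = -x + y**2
(-1, 0, 0)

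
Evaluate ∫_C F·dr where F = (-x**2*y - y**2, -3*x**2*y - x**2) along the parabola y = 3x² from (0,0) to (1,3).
-129/10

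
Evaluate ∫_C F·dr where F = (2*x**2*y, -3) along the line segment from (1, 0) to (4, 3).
153/2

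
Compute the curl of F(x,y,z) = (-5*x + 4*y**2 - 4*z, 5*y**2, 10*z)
(0, -4, -8*y)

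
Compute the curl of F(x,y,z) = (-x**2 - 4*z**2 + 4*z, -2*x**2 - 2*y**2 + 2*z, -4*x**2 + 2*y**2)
(4*y - 2, 8*x - 8*z + 4, -4*x)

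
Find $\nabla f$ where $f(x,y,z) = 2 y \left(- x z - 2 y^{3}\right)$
(-2*y*z, -2*x*z - 16*y**3, -2*x*y)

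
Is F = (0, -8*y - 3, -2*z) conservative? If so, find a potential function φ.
Yes, F is conservative. φ = -4*y**2 - 3*y - z**2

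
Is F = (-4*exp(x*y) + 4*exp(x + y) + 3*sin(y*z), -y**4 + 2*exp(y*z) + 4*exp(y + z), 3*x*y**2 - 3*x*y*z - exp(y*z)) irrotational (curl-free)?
No, ∇×F = (6*x*y - 3*x*z - 2*y*exp(y*z) - z*exp(y*z) - 4*exp(y + z), 3*y*(-y + z + cos(y*z)), 4*x*exp(x*y) - 3*z*cos(y*z) - 4*exp(x + y))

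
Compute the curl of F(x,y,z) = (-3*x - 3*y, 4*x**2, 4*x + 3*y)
(3, -4, 8*x + 3)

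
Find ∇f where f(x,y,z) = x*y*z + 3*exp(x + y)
(y*z + 3*exp(x + y), x*z + 3*exp(x + y), x*y)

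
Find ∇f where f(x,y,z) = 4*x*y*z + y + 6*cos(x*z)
(2*z*(2*y - 3*sin(x*z)), 4*x*z + 1, 2*x*(2*y - 3*sin(x*z)))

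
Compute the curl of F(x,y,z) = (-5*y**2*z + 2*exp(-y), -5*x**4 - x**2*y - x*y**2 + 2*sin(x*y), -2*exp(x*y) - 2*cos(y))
(-2*x*exp(x*y) + 2*sin(y), y*(-5*y + 2*exp(x*y)), -20*x**3 - 2*x*y - y**2 + 10*y*z + 2*y*cos(x*y) + 2*exp(-y))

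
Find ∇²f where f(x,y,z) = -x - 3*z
0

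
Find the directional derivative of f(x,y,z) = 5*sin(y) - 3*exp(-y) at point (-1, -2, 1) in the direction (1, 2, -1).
sqrt(6)*(5*cos(2)/3 + exp(2))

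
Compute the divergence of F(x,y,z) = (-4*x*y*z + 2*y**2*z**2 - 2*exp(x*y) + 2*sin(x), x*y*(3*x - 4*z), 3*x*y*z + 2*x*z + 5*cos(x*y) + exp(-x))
3*x*y + x*(3*x - 4*z) + 2*x - 4*y*z - 2*y*exp(x*y) + 2*cos(x)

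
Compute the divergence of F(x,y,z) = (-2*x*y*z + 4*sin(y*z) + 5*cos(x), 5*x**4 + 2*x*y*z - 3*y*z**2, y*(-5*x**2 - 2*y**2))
2*x*z - 2*y*z - 3*z**2 - 5*sin(x)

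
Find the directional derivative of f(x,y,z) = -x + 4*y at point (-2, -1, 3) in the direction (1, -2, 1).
-3*sqrt(6)/2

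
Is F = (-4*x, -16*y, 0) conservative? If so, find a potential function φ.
Yes, F is conservative. φ = -2*x**2 - 8*y**2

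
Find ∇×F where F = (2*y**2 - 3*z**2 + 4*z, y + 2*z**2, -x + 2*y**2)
(4*y - 4*z, 5 - 6*z, -4*y)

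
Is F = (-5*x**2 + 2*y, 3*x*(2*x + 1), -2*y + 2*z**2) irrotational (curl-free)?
No, ∇×F = (-2, 0, 12*x + 1)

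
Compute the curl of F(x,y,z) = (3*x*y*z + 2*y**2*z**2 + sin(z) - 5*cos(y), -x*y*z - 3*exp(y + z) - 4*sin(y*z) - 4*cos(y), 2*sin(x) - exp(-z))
(x*y + 4*y*cos(y*z) + 3*exp(y + z), 3*x*y + 4*y**2*z - 2*cos(x) + cos(z), -3*x*z - 4*y*z**2 - y*z - 5*sin(y))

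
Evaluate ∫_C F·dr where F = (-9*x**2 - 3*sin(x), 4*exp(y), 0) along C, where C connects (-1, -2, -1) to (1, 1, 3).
-6 - 4*exp(-2) + 4*E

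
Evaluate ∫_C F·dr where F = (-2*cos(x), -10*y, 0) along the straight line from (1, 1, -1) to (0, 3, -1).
-40 + 2*sin(1)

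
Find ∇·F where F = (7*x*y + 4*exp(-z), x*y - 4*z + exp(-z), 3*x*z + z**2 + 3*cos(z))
4*x + 7*y + 2*z - 3*sin(z)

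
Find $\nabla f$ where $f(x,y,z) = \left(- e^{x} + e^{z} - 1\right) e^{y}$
(-exp(x + y), (-exp(x) + exp(z) - 1)*exp(y), exp(y + z))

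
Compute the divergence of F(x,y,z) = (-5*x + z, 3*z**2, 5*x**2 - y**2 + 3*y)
-5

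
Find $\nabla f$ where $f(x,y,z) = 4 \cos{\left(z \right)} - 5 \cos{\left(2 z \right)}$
(0, 0, 4*(5*cos(z) - 1)*sin(z))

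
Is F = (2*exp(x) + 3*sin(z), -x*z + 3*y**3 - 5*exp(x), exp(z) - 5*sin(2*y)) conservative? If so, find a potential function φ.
No, ∇×F = (x - 10*cos(2*y), 3*cos(z), -z - 5*exp(x)) ≠ 0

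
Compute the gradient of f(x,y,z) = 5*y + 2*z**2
(0, 5, 4*z)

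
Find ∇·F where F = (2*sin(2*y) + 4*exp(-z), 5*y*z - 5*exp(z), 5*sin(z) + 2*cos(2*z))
5*z - 4*sin(2*z) + 5*cos(z)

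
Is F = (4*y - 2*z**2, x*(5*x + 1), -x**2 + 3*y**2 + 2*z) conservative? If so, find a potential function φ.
No, ∇×F = (6*y, 2*x - 4*z, 10*x - 3) ≠ 0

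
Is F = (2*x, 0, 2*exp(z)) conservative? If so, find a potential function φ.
Yes, F is conservative. φ = x**2 + 2*exp(z)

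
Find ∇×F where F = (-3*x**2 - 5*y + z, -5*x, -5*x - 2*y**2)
(-4*y, 6, 0)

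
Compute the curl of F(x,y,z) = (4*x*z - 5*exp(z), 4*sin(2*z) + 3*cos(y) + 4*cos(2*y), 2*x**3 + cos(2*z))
(-8*cos(2*z), -6*x**2 + 4*x - 5*exp(z), 0)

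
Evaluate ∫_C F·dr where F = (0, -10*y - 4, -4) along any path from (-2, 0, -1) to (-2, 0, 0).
-4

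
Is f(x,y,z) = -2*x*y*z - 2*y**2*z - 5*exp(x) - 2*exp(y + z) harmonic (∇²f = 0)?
No, ∇²f = -4*z - 5*exp(x) - 4*exp(y + z)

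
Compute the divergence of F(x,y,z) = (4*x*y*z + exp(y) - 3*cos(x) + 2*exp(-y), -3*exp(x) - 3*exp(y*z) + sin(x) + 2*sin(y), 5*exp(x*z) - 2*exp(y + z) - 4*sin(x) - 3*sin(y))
5*x*exp(x*z) + 4*y*z - 3*z*exp(y*z) - 2*exp(y + z) + 3*sin(x) + 2*cos(y)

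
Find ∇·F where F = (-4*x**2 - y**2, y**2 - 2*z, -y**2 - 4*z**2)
-8*x + 2*y - 8*z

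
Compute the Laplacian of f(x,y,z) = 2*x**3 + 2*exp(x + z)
12*x + 4*exp(x + z)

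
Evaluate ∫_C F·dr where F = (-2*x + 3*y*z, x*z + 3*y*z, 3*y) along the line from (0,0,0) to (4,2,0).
-16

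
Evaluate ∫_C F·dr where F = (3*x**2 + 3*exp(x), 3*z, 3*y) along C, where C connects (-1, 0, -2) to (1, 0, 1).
2 + 6*sinh(1)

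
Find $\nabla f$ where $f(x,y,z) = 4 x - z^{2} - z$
(4, 0, -2*z - 1)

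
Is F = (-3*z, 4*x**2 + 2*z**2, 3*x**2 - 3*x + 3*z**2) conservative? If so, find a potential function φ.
No, ∇×F = (-4*z, -6*x, 8*x) ≠ 0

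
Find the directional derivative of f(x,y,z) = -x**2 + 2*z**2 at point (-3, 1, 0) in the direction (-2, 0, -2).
-3*sqrt(2)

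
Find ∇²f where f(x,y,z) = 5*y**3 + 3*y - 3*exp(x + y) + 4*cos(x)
30*y - 6*exp(x + y) - 4*cos(x)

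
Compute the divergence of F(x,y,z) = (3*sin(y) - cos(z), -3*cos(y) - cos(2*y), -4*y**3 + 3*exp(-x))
(4*cos(y) + 3)*sin(y)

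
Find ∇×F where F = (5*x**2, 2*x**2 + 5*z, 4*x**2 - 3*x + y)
(-4, 3 - 8*x, 4*x)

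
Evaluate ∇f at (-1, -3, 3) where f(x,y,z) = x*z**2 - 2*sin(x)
(9 - 2*cos(1), 0, -6)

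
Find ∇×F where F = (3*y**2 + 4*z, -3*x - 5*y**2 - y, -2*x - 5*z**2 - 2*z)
(0, 6, -6*y - 3)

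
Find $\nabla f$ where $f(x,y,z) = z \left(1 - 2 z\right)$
(0, 0, 1 - 4*z)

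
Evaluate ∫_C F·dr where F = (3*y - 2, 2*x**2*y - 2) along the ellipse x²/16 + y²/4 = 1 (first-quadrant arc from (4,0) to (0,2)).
36 - 6*pi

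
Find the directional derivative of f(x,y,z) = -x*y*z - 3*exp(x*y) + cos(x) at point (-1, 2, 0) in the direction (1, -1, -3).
sqrt(11)*(-6*exp(2) - 9 + exp(2)*sin(1))*exp(-2)/11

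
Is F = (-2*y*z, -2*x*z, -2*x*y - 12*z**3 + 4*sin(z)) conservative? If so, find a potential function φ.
Yes, F is conservative. φ = -2*x*y*z - 3*z**4 - 4*cos(z)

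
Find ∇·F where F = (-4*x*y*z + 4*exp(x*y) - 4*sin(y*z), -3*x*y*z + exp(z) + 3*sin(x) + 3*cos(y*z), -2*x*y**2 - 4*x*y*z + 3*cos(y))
-4*x*y - 3*x*z - 4*y*z + 4*y*exp(x*y) - 3*z*sin(y*z)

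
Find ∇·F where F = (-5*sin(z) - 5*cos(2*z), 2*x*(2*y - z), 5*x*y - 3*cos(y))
4*x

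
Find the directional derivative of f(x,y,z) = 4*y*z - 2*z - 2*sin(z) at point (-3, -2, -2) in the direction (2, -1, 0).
8*sqrt(5)/5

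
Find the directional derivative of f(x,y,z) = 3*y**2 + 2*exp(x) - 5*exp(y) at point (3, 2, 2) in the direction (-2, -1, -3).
sqrt(14)*(-4*exp(3) - 12 + 5*exp(2))/14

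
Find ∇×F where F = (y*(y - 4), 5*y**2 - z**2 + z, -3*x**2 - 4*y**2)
(-8*y + 2*z - 1, 6*x, 4 - 2*y)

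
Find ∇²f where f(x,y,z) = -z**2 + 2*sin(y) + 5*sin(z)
-2*sin(y) - 5*sin(z) - 2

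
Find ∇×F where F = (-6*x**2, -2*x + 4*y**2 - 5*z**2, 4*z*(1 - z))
(10*z, 0, -2)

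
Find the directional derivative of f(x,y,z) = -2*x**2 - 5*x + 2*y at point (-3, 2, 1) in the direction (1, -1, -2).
5*sqrt(6)/6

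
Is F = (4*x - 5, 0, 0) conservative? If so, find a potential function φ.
Yes, F is conservative. φ = x*(2*x - 5)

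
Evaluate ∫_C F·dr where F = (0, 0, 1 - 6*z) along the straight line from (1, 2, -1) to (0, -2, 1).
2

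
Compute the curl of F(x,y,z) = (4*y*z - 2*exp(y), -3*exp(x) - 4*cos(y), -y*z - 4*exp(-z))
(-z, 4*y, -4*z - 3*exp(x) + 2*exp(y))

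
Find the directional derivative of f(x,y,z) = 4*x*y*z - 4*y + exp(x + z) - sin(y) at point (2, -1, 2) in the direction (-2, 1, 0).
sqrt(5)*(-2*exp(4) - cos(1) + 28)/5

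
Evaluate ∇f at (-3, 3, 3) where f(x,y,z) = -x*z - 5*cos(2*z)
(-3, 0, 10*sin(6) + 3)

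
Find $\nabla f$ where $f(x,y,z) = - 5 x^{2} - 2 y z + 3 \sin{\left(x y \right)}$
(-10*x + 3*y*cos(x*y), 3*x*cos(x*y) - 2*z, -2*y)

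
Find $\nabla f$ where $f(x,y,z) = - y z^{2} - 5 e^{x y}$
(-5*y*exp(x*y), -5*x*exp(x*y) - z**2, -2*y*z)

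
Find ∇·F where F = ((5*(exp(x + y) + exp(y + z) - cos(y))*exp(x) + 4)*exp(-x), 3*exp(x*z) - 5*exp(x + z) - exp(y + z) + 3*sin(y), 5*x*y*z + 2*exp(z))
5*x*y + 2*exp(z) + 5*exp(x + y) - exp(y + z) + 3*cos(y) - 4*exp(-x)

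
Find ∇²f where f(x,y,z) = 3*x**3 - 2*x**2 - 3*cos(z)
18*x + 3*cos(z) - 4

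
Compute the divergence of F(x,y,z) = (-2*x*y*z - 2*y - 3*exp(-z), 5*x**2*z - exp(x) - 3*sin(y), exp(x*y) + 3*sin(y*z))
-2*y*z + 3*y*cos(y*z) - 3*cos(y)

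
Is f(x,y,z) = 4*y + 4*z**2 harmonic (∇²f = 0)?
No, ∇²f = 8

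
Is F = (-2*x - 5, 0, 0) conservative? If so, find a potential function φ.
Yes, F is conservative. φ = x*(-x - 5)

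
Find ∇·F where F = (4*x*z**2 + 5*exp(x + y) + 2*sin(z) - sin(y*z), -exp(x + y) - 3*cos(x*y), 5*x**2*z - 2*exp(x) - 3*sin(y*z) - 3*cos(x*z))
5*x**2 + 3*x*sin(x*y) + 3*x*sin(x*z) - 3*y*cos(y*z) + 4*z**2 + 4*exp(x + y)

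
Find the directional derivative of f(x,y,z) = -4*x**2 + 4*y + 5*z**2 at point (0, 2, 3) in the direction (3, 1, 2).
32*sqrt(14)/7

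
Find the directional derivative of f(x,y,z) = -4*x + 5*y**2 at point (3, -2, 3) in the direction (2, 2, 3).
-48*sqrt(17)/17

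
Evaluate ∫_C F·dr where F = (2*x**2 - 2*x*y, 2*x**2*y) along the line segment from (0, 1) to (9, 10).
7371/2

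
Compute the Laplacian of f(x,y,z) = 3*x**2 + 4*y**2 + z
14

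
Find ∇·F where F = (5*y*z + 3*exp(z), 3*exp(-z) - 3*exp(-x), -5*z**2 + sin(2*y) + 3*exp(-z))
-10*z - 3*exp(-z)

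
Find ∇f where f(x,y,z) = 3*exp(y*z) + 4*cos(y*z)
(0, z*(3*exp(y*z) - 4*sin(y*z)), y*(3*exp(y*z) - 4*sin(y*z)))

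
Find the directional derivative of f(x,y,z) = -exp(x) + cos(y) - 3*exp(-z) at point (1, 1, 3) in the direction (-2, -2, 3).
sqrt(17)*(9 + 2*(sin(1) + E)*exp(3))*exp(-3)/17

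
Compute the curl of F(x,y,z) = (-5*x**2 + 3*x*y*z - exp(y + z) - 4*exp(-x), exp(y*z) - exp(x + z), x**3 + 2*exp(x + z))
(-y*exp(y*z) + exp(x + z), -3*x**2 + 3*x*y - 2*exp(x + z) - exp(y + z), -3*x*z - exp(x + z) + exp(y + z))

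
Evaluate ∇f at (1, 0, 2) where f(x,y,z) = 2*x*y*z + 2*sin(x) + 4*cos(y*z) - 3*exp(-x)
(2*cos(1) + 3*exp(-1), 4, 0)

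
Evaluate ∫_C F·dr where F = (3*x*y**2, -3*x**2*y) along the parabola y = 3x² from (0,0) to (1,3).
-9/2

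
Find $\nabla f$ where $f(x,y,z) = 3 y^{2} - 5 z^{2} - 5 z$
(0, 6*y, -10*z - 5)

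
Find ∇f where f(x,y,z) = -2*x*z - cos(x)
(-2*z + sin(x), 0, -2*x)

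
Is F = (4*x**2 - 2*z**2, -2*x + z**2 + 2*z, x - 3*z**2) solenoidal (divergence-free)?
No, ∇·F = 8*x - 6*z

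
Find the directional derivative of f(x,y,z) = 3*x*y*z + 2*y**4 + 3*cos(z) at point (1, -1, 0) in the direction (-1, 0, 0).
0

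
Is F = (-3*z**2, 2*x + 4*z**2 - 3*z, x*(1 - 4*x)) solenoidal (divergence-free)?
Yes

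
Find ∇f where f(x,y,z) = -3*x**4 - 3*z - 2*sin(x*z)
(-12*x**3 - 2*z*cos(x*z), 0, -2*x*cos(x*z) - 3)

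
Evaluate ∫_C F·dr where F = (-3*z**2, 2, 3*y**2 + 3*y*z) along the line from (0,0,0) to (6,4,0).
8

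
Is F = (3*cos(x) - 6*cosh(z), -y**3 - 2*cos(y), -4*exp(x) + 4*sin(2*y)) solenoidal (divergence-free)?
No, ∇·F = -3*y**2 - 3*sin(x) + 2*sin(y)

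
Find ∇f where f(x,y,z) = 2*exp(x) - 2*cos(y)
(2*exp(x), 2*sin(y), 0)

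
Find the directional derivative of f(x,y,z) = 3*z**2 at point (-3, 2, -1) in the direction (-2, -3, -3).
9*sqrt(22)/11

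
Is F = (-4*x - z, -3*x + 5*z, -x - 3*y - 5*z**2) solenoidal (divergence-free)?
No, ∇·F = -10*z - 4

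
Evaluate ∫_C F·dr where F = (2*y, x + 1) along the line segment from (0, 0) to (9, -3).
-87/2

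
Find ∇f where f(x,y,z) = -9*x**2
(-18*x, 0, 0)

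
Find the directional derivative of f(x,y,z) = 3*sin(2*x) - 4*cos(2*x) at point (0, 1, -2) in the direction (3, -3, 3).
2*sqrt(3)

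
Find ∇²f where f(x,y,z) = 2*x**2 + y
4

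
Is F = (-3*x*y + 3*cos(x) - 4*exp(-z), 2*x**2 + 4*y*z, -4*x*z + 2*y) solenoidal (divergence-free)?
No, ∇·F = -4*x - 3*y + 4*z - 3*sin(x)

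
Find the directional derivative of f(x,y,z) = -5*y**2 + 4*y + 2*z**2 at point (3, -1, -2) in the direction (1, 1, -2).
5*sqrt(6)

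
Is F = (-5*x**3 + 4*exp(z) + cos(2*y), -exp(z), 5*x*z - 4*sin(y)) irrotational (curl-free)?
No, ∇×F = (exp(z) - 4*cos(y), -5*z + 4*exp(z), 2*sin(2*y))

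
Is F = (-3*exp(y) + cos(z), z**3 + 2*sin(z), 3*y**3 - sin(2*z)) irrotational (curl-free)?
No, ∇×F = (9*y**2 - 3*z**2 - 2*cos(z), -sin(z), 3*exp(y))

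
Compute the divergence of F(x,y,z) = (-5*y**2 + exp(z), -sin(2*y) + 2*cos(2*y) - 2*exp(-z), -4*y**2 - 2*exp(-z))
-4*sin(2*y) - 2*cos(2*y) + 2*exp(-z)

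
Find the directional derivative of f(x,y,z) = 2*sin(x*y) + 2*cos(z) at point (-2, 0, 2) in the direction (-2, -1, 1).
sqrt(6)*(2 - sin(2))/3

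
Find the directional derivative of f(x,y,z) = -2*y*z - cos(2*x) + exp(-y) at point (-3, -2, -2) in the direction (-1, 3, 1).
sqrt(11)*(-3*exp(2) + 2*sin(6) + 16)/11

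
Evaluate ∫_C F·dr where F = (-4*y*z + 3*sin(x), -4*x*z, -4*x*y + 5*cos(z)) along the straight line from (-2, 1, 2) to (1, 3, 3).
-52 - 5*sin(2) - 3*cos(1) + 3*cos(2) + 5*sin(3)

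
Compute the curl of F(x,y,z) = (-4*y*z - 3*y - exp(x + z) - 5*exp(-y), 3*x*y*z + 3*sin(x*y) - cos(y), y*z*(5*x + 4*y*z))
(-3*x*y + 5*x*z + 8*y*z**2, -5*y*z - 4*y - exp(x + z), 3*y*z + 3*y*cos(x*y) + 4*z + 3 - 5*exp(-y))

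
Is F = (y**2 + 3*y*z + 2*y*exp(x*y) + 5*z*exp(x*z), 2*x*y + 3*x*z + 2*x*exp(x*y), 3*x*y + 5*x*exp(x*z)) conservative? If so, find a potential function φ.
Yes, F is conservative. φ = x*y**2 + 3*x*y*z + 2*exp(x*y) + 5*exp(x*z)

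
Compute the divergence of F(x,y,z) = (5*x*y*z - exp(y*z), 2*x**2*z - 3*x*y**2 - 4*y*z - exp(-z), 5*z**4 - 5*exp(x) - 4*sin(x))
-6*x*y + 5*y*z + 20*z**3 - 4*z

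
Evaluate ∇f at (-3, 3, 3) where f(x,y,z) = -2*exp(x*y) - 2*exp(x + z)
(-2 - 6*exp(-9), 6*exp(-9), -2)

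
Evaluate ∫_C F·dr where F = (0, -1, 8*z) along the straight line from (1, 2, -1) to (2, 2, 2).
12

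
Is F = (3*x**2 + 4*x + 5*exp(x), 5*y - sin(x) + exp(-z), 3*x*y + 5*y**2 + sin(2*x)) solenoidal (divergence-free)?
No, ∇·F = 6*x + 5*exp(x) + 9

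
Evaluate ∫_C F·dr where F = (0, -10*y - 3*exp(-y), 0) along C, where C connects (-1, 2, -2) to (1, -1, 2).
-3*exp(-2) + 3*E + 15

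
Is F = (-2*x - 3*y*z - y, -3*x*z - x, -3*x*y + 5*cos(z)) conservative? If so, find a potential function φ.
Yes, F is conservative. φ = -x**2 - 3*x*y*z - x*y + 5*sin(z)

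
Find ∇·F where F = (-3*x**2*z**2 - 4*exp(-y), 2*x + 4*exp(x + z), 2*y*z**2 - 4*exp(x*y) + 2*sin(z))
-6*x*z**2 + 4*y*z + 2*cos(z)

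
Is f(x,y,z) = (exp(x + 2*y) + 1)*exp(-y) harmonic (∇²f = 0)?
No, ∇²f = (2*exp(x + 2*y) + 1)*exp(-y)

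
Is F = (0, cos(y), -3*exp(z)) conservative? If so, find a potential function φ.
Yes, F is conservative. φ = -3*exp(z) + sin(y)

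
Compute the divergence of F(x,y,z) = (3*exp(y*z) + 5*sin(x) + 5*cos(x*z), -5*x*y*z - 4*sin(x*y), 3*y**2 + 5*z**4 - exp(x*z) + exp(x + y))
-5*x*z - x*exp(x*z) - 4*x*cos(x*y) + 20*z**3 - 5*z*sin(x*z) + 5*cos(x)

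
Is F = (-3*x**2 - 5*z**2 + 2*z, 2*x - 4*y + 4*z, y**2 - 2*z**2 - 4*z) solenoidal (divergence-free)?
No, ∇·F = -6*x - 4*z - 8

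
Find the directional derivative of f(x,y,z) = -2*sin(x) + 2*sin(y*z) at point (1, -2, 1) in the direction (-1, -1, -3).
2*sqrt(11)*(5*cos(2) + cos(1))/11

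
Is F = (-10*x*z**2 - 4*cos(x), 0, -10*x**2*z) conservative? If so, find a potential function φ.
Yes, F is conservative. φ = -5*x**2*z**2 - 4*sin(x)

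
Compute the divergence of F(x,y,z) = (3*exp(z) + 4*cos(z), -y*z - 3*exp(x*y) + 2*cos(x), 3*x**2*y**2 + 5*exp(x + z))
-3*x*exp(x*y) - z + 5*exp(x + z)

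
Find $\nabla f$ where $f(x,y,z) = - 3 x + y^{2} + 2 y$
(-3, 2*y + 2, 0)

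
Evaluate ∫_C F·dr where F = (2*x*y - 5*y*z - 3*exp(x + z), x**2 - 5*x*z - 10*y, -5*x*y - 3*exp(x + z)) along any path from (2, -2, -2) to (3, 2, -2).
129 - 3*E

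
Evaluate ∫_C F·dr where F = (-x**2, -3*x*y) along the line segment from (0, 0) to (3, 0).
-9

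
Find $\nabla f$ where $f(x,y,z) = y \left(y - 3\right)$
(0, 2*y - 3, 0)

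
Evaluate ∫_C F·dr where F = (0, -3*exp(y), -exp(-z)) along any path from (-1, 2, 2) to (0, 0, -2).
-3 - exp(-2) + 4*exp(2)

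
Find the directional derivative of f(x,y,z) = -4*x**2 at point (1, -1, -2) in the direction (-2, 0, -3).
16*sqrt(13)/13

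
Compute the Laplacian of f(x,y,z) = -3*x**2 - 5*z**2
-16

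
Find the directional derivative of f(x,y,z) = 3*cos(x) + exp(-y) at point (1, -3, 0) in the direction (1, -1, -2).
sqrt(6)*(-3*sin(1) + exp(3))/6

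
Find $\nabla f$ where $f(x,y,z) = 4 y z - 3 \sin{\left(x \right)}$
(-3*cos(x), 4*z, 4*y)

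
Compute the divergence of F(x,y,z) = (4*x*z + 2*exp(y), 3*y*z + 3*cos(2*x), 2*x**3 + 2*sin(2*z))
7*z + 4*cos(2*z)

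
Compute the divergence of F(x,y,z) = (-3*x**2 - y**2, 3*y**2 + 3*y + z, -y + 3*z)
-6*x + 6*y + 6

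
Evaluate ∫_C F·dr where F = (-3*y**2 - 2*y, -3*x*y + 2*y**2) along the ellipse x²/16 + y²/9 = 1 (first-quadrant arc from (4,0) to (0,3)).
6*pi + 54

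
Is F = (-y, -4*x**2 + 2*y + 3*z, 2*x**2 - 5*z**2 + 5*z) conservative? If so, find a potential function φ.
No, ∇×F = (-3, -4*x, 1 - 8*x) ≠ 0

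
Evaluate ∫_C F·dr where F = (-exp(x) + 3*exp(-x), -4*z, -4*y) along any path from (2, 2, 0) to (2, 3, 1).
-12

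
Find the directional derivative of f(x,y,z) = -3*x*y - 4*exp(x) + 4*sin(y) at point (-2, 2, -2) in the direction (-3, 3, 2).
6*sqrt(22)*(exp(2)*cos(2) + 1 + 3*exp(2))*exp(-2)/11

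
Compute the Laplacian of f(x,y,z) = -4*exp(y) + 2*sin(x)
-4*exp(y) - 2*sin(x)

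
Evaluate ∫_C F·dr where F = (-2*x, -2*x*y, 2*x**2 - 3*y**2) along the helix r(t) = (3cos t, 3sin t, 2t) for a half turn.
-36 - 9*pi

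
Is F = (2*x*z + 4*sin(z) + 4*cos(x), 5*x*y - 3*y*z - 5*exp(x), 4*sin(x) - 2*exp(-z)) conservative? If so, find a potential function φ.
No, ∇×F = (3*y, 2*x - 4*cos(x) + 4*cos(z), 5*y - 5*exp(x)) ≠ 0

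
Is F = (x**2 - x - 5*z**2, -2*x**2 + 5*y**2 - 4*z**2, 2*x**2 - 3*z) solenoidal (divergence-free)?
No, ∇·F = 2*x + 10*y - 4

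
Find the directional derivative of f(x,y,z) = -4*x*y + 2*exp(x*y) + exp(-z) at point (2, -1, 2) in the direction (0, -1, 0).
8 - 4*exp(-2)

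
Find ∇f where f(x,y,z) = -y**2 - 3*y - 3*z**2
(0, -2*y - 3, -6*z)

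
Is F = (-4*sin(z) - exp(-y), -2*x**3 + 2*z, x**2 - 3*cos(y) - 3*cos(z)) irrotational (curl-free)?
No, ∇×F = (3*sin(y) - 2, -2*x - 4*cos(z), -6*x**2 - exp(-y))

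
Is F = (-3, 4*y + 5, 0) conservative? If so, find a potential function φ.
Yes, F is conservative. φ = -3*x + 2*y**2 + 5*y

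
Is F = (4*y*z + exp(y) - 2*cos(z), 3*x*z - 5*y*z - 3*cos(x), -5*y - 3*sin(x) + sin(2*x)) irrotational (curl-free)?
No, ∇×F = (-3*x + 5*y - 5, 4*y + 2*sin(z) + 3*cos(x) - 2*cos(2*x), -z - exp(y) + 3*sin(x))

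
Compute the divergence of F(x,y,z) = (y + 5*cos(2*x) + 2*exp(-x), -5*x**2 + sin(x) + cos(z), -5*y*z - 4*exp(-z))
-5*y - 10*sin(2*x) + 4*exp(-z) - 2*exp(-x)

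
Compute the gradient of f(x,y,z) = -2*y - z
(0, -2, -1)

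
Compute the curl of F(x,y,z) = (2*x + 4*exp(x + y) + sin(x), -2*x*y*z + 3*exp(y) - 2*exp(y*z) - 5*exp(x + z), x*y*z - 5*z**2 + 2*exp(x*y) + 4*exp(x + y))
(2*x*y + x*z + 2*x*exp(x*y) + 2*y*exp(y*z) + 4*exp(x + y) + 5*exp(x + z), -y*z - 2*y*exp(x*y) - 4*exp(x + y), -2*y*z - 4*exp(x + y) - 5*exp(x + z))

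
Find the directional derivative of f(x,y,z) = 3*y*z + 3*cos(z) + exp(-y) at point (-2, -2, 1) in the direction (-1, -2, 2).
-6 - 2*sin(1) + 2*exp(2)/3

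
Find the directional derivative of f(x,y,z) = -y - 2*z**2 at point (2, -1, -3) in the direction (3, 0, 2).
24*sqrt(13)/13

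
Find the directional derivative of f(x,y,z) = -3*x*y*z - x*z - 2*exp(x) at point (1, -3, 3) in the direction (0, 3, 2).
-11*sqrt(13)/13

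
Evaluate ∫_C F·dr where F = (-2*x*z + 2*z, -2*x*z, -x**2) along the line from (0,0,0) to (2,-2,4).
8/3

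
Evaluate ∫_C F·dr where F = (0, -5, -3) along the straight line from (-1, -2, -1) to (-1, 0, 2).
-19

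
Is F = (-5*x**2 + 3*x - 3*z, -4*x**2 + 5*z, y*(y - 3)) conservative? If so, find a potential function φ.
No, ∇×F = (2*y - 8, -3, -8*x) ≠ 0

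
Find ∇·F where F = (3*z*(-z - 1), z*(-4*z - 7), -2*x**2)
0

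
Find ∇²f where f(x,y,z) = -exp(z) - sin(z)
-exp(z) + sin(z)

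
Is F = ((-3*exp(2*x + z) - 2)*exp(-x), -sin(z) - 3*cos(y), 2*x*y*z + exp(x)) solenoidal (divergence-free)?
No, ∇·F = 2*x*y - 3*exp(x + z) + 3*sin(y) + 2*exp(-x)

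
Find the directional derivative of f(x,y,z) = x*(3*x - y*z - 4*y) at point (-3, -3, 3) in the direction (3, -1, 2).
-15*sqrt(14)/7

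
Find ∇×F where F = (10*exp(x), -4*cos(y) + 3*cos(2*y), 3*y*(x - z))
(3*x - 3*z, -3*y, 0)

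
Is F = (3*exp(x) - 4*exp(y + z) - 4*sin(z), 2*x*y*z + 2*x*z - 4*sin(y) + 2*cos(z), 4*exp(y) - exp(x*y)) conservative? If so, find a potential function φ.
No, ∇×F = (-2*x*y - x*exp(x*y) - 2*x + 4*exp(y) + 2*sin(z), y*exp(x*y) - 4*exp(y + z) - 4*cos(z), 2*y*z + 2*z + 4*exp(y + z)) ≠ 0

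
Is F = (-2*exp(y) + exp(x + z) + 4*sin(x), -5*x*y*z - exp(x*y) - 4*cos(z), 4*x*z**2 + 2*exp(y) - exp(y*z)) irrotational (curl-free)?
No, ∇×F = (5*x*y - z*exp(y*z) + 2*exp(y) - 4*sin(z), -4*z**2 + exp(x + z), -5*y*z - y*exp(x*y) + 2*exp(y))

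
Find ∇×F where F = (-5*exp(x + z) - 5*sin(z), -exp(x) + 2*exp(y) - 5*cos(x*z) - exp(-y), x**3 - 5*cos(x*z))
(-5*x*sin(x*z), -3*x**2 - 5*z*sin(x*z) - 5*exp(x + z) - 5*cos(z), 5*z*sin(x*z) - exp(x))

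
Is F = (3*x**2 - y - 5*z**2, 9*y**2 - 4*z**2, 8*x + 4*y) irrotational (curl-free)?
No, ∇×F = (8*z + 4, -10*z - 8, 1)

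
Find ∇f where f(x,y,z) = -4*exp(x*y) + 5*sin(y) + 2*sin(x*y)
(2*y*(-2*exp(x*y) + cos(x*y)), -4*x*exp(x*y) + 2*x*cos(x*y) + 5*cos(y), 0)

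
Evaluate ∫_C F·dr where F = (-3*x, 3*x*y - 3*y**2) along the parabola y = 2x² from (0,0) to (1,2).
-47/10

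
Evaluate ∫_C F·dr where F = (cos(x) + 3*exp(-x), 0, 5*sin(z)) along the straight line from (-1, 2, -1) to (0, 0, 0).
-8 + sin(1) + 5*cos(1) + 3*E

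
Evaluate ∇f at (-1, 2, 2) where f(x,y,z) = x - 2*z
(1, 0, -2)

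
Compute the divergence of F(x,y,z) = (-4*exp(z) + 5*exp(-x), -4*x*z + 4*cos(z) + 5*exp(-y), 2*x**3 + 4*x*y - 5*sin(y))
-5*exp(-y) - 5*exp(-x)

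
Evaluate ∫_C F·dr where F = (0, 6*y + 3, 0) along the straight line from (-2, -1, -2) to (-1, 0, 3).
0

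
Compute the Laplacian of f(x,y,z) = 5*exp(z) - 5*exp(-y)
5*exp(z) - 5*exp(-y)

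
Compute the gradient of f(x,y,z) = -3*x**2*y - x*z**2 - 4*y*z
(-6*x*y - z**2, -3*x**2 - 4*z, -2*x*z - 4*y)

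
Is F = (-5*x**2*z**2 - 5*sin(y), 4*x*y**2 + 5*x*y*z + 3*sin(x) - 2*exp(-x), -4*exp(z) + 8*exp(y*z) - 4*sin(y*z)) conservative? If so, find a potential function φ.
No, ∇×F = (-5*x*y + 8*z*exp(y*z) - 4*z*cos(y*z), -10*x**2*z, 4*y**2 + 5*y*z + 3*cos(x) + 5*cos(y) + 2*exp(-x)) ≠ 0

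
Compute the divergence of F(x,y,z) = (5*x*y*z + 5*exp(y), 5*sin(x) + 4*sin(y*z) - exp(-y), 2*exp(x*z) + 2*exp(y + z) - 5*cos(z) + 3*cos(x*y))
2*x*exp(x*z) + 5*y*z + 4*z*cos(y*z) + 2*exp(y + z) + 5*sin(z) + exp(-y)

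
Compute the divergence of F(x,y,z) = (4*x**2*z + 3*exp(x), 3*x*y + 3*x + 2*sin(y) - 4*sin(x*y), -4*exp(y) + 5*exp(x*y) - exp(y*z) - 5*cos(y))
8*x*z - 4*x*cos(x*y) + 3*x - y*exp(y*z) + 3*exp(x) + 2*cos(y)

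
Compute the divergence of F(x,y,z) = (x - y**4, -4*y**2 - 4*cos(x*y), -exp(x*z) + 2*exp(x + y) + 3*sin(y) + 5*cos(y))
-x*exp(x*z) + 4*x*sin(x*y) - 8*y + 1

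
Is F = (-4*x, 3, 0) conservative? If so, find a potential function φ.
Yes, F is conservative. φ = -2*x**2 + 3*y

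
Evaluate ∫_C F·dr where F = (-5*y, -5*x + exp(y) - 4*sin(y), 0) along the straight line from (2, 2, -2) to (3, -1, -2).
-exp(2) + exp(-1) - 4*cos(2) + 4*cos(1) + 35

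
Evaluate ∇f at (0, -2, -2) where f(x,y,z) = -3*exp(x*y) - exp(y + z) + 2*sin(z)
(6, -exp(-4), 2*cos(2) - exp(-4))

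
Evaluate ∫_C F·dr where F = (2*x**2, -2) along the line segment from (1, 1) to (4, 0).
44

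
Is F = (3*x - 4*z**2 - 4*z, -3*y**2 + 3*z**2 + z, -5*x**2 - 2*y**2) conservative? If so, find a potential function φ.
No, ∇×F = (-4*y - 6*z - 1, 10*x - 8*z - 4, 0) ≠ 0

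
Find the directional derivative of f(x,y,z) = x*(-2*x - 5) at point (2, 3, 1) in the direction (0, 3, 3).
0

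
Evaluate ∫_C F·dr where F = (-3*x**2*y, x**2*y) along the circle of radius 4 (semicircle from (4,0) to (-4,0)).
96*pi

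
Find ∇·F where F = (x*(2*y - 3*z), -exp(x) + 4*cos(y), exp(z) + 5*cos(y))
2*y - 3*z + exp(z) - 4*sin(y)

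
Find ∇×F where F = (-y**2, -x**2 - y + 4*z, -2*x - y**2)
(-2*y - 4, 2, -2*x + 2*y)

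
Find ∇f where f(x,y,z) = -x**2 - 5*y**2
(-2*x, -10*y, 0)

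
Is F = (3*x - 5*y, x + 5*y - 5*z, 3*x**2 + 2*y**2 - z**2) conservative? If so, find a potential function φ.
No, ∇×F = (4*y + 5, -6*x, 6) ≠ 0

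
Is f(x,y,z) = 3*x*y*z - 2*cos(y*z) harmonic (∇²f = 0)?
No, ∇²f = 2*(y**2 + z**2)*cos(y*z)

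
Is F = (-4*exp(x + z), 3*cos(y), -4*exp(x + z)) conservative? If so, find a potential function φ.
Yes, F is conservative. φ = -4*exp(x + z) + 3*sin(y)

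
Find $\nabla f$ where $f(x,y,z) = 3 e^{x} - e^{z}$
(3*exp(x), 0, -exp(z))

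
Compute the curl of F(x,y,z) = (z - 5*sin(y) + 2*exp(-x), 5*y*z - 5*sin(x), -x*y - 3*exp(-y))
(-x - 5*y + 3*exp(-y), y + 1, -5*cos(x) + 5*cos(y))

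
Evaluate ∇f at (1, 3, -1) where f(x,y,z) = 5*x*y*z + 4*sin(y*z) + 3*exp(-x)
(-15 - 3*exp(-1), -5 - 4*cos(3), 12*cos(3) + 15)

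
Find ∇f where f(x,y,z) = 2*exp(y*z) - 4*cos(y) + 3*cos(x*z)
(-3*z*sin(x*z), 2*z*exp(y*z) + 4*sin(y), -3*x*sin(x*z) + 2*y*exp(y*z))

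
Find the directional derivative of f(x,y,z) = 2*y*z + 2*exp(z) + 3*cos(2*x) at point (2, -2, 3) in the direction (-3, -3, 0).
3*sqrt(2)*(-1 + sin(4))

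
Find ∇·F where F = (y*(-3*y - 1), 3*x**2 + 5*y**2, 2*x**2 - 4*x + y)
10*y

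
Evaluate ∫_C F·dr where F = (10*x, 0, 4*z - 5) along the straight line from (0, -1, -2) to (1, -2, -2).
5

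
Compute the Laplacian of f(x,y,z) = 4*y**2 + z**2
10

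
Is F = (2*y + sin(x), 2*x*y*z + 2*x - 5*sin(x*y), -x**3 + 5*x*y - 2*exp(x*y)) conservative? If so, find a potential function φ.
No, ∇×F = (x*(-2*y - 2*exp(x*y) + 5), 3*x**2 + 2*y*exp(x*y) - 5*y, y*(2*z - 5*cos(x*y))) ≠ 0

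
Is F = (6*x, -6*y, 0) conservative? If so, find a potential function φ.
Yes, F is conservative. φ = 3*x**2 - 3*y**2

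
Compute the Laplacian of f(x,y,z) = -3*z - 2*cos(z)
2*cos(z)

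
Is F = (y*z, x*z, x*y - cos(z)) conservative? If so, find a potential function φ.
Yes, F is conservative. φ = x*y*z - sin(z)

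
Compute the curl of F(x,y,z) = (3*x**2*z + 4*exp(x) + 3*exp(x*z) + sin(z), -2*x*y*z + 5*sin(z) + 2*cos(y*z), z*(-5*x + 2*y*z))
(2*x*y + 2*y*sin(y*z) + 2*z**2 - 5*cos(z), 3*x**2 + 3*x*exp(x*z) + 5*z + cos(z), -2*y*z)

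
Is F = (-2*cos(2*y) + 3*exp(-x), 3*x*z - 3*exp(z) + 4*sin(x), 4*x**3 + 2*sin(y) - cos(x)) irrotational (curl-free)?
No, ∇×F = (-3*x + 3*exp(z) + 2*cos(y), -12*x**2 - sin(x), 3*z - 4*sin(2*y) + 4*cos(x))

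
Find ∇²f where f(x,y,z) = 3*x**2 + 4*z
6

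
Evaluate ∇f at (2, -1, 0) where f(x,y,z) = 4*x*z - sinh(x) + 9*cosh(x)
(-cosh(2) + 9*sinh(2), 0, 8)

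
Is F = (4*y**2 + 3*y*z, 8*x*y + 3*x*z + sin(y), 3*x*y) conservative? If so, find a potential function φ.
Yes, F is conservative. φ = 4*x*y**2 + 3*x*y*z - cos(y)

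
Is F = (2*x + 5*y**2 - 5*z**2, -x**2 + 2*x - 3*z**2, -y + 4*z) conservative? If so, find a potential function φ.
No, ∇×F = (6*z - 1, -10*z, -2*x - 10*y + 2) ≠ 0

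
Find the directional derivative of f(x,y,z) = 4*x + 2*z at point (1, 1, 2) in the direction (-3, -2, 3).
-3*sqrt(22)/11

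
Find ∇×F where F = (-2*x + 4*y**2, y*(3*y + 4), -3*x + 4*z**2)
(0, 3, -8*y)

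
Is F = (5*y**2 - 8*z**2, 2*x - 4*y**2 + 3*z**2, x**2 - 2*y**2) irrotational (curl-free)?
No, ∇×F = (-4*y - 6*z, -2*x - 16*z, 2 - 10*y)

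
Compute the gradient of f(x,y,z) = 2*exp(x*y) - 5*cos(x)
(2*y*exp(x*y) + 5*sin(x), 2*x*exp(x*y), 0)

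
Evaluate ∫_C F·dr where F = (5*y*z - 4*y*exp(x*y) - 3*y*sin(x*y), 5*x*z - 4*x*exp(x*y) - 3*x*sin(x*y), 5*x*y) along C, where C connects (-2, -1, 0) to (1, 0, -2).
-1 - 3*cos(2) + 4*exp(2)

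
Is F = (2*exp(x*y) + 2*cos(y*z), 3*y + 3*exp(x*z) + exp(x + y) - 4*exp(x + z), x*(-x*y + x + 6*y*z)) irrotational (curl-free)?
No, ∇×F = (-x*(x - 6*z) - 3*x*exp(x*z) + 4*exp(x + z), 2*x*y - 2*x - 6*y*z - 2*y*sin(y*z), -2*x*exp(x*y) + 3*z*exp(x*z) + 2*z*sin(y*z) + exp(x + y) - 4*exp(x + z))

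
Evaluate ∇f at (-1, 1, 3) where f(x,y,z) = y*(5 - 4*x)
(-4, 9, 0)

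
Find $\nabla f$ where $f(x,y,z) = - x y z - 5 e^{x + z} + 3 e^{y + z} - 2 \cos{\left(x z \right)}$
(-y*z + 2*z*sin(x*z) - 5*exp(x + z), -x*z + 3*exp(y + z), -x*y + 2*x*sin(x*z) - 5*exp(x + z) + 3*exp(y + z))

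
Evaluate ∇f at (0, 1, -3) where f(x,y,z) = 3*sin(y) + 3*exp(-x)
(-3, 3*cos(1), 0)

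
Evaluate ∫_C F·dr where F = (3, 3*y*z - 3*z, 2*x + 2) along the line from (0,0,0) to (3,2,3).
27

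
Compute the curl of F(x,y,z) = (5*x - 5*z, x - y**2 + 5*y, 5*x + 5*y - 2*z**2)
(5, -10, 1)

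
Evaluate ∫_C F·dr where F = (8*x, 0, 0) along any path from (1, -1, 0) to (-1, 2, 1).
0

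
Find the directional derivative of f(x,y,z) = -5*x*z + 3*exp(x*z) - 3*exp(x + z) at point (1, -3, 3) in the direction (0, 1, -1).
sqrt(2)*(-3*exp(3) + 5 + 3*exp(4))/2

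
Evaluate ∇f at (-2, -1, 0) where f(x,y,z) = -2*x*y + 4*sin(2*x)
(8*cos(4) + 2, 4, 0)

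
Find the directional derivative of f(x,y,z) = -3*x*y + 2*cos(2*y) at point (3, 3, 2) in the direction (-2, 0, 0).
9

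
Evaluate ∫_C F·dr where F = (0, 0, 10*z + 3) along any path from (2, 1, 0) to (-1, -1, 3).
54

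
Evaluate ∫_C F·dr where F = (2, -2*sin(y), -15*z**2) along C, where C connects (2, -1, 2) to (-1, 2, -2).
-2*cos(1) + 2*cos(2) + 74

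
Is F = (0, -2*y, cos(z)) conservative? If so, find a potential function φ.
Yes, F is conservative. φ = -y**2 + sin(z)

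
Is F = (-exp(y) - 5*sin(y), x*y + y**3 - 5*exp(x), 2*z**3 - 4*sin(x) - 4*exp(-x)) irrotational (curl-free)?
No, ∇×F = (0, 4*cos(x) - 4*exp(-x), y - 5*exp(x) + exp(y) + 5*cos(y))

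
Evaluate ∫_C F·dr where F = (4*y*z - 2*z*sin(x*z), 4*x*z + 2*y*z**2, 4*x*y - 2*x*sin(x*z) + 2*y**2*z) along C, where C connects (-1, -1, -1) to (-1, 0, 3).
2*cos(3) - 2*cos(1) + 3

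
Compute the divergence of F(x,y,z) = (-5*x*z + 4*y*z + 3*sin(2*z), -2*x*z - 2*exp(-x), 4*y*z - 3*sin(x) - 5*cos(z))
4*y - 5*z + 5*sin(z)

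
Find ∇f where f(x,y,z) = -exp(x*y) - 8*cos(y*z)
(-y*exp(x*y), -x*exp(x*y) + 8*z*sin(y*z), 8*y*sin(y*z))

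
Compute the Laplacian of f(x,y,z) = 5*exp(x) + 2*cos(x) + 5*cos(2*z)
5*exp(x) - 2*cos(x) - 20*cos(2*z)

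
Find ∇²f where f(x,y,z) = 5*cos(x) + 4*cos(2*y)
-5*cos(x) - 16*cos(2*y)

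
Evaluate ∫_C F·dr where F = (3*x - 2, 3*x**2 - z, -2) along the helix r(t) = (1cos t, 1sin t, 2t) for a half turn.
8 - 4*pi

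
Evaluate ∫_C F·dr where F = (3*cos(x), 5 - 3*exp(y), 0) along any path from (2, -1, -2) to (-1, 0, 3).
-3*sin(2) - 3*sin(1) + 3*exp(-1) + 2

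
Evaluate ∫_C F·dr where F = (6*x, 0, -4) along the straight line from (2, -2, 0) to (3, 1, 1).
11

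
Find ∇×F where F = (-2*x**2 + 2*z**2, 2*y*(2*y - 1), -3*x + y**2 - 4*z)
(2*y, 4*z + 3, 0)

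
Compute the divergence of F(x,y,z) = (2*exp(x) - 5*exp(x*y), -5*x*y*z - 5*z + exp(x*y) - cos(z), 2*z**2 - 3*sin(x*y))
-5*x*z + x*exp(x*y) - 5*y*exp(x*y) + 4*z + 2*exp(x)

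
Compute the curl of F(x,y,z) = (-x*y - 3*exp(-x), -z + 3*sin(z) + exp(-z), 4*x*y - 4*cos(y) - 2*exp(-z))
(4*x + 4*sin(y) - 3*cos(z) + 1 + exp(-z), -4*y, x)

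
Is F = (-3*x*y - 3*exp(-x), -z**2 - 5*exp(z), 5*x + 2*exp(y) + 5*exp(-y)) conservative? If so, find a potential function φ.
No, ∇×F = (2*z + 2*exp(y) + 5*exp(z) - 5*exp(-y), -5, 3*x) ≠ 0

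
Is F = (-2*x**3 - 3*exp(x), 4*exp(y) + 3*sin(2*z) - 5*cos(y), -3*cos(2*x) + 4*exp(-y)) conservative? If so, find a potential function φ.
No, ∇×F = (-6*cos(2*z) - 4*exp(-y), -6*sin(2*x), 0) ≠ 0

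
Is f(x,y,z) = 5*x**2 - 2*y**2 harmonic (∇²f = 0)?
No, ∇²f = 6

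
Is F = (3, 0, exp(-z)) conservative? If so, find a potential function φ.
Yes, F is conservative. φ = 3*x - exp(-z)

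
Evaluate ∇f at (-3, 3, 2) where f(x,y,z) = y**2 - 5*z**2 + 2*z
(0, 6, -18)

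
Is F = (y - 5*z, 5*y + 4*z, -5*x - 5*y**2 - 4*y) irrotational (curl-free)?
No, ∇×F = (-10*y - 8, 0, -1)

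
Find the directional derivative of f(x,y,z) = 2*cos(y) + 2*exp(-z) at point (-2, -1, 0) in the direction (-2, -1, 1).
-sqrt(6)*(sin(1) + 1)/3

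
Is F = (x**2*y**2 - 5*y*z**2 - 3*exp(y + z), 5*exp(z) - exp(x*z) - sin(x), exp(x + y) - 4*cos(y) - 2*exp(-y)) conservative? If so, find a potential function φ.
No, ∇×F = (x*exp(x*z) - 5*exp(z) + exp(x + y) + 4*sin(y) + 2*exp(-y), -10*y*z - exp(x + y) - 3*exp(y + z), -2*x**2*y + 5*z**2 - z*exp(x*z) + 3*exp(y + z) - cos(x)) ≠ 0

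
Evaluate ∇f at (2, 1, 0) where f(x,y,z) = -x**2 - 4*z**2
(-4, 0, 0)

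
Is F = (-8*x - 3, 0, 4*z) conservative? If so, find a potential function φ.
Yes, F is conservative. φ = -4*x**2 - 3*x + 2*z**2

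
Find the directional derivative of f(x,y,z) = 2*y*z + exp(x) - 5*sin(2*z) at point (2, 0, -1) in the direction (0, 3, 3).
-sqrt(2)*(5*cos(2) + 1)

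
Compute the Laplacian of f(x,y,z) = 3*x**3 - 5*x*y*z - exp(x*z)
-x**2*exp(x*z) + 18*x - z**2*exp(x*z)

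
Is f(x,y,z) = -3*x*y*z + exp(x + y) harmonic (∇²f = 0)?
No, ∇²f = 2*exp(x + y)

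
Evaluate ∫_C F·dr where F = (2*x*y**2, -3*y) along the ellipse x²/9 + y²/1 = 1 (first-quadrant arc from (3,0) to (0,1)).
-6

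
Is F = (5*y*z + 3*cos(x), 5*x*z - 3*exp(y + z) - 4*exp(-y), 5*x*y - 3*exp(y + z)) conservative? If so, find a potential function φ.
Yes, F is conservative. φ = 5*x*y*z - 3*exp(y + z) + 3*sin(x) + 4*exp(-y)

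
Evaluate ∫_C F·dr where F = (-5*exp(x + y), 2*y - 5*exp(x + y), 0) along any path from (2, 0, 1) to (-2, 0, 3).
10*sinh(2)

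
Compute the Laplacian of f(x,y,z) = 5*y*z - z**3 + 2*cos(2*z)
-6*z - 8*cos(2*z)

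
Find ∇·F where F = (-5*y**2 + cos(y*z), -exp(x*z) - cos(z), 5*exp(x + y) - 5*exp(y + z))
-5*exp(y + z)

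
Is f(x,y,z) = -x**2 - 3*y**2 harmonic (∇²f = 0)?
No, ∇²f = -8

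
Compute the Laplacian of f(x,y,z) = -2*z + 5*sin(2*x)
-20*sin(2*x)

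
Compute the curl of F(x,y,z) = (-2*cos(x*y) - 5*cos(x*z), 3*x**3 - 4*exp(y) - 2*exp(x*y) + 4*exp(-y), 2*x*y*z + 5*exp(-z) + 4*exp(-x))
(2*x*z, 5*x*sin(x*z) - 2*y*z + 4*exp(-x), 9*x**2 - 2*x*sin(x*y) - 2*y*exp(x*y))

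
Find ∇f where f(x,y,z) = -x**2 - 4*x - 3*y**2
(-2*x - 4, -6*y, 0)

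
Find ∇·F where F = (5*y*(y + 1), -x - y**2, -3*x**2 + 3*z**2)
-2*y + 6*z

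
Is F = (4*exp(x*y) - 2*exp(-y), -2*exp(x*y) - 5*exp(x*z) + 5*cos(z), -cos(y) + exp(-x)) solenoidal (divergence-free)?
No, ∇·F = 2*(-x + 2*y)*exp(x*y)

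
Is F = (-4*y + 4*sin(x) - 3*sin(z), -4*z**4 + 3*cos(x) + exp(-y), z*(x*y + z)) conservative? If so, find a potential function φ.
No, ∇×F = (z*(x + 16*z**2), -y*z - 3*cos(z), 4 - 3*sin(x)) ≠ 0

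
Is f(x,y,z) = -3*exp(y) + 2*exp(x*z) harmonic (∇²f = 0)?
No, ∇²f = 2*x**2*exp(x*z) + 2*z**2*exp(x*z) - 3*exp(y)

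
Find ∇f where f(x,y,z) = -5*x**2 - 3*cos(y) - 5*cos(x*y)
(-10*x + 5*y*sin(x*y), 5*x*sin(x*y) + 3*sin(y), 0)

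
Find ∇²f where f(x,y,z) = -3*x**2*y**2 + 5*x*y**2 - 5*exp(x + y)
-6*x**2 + 10*x - 6*y**2 - 10*exp(x + y)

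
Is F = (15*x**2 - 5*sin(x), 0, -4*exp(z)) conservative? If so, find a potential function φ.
Yes, F is conservative. φ = 5*x**3 - 4*exp(z) + 5*cos(x)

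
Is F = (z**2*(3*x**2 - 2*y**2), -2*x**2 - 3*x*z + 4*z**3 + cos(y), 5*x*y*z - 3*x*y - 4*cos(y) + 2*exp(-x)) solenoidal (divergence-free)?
No, ∇·F = 5*x*y + 6*x*z**2 - sin(y)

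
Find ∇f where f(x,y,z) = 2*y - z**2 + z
(0, 2, 1 - 2*z)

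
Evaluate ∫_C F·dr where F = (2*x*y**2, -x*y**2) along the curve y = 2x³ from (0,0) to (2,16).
-11008/5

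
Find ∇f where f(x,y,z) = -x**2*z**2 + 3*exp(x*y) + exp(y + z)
(-2*x*z**2 + 3*y*exp(x*y), 3*x*exp(x*y) + exp(y + z), -2*x**2*z + exp(y + z))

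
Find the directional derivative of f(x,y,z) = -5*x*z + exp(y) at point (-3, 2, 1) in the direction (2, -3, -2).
sqrt(17)*(-40 - 3*exp(2))/17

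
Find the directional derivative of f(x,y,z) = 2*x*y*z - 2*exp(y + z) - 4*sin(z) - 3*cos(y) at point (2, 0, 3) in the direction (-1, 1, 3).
4*sqrt(11)*(-2*exp(3) - 3*cos(3) + 3)/11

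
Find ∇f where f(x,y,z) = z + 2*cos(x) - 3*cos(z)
(-2*sin(x), 0, 3*sin(z) + 1)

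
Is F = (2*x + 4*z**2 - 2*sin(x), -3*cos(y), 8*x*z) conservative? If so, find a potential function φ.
Yes, F is conservative. φ = x**2 + 4*x*z**2 - 3*sin(y) + 2*cos(x)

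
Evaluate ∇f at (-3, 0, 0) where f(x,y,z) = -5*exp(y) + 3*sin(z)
(0, -5, 3)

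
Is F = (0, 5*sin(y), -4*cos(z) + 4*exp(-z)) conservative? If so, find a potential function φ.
Yes, F is conservative. φ = -4*sin(z) - 5*cos(y) - 4*exp(-z)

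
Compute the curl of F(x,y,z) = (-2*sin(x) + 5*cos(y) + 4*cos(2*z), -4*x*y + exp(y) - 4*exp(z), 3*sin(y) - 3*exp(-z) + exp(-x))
(4*exp(z) + 3*cos(y), -8*sin(2*z) + exp(-x), -4*y + 5*sin(y))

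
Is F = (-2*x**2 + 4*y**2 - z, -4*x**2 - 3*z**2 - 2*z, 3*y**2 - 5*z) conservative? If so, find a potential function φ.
No, ∇×F = (6*y + 6*z + 2, -1, -8*x - 8*y) ≠ 0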